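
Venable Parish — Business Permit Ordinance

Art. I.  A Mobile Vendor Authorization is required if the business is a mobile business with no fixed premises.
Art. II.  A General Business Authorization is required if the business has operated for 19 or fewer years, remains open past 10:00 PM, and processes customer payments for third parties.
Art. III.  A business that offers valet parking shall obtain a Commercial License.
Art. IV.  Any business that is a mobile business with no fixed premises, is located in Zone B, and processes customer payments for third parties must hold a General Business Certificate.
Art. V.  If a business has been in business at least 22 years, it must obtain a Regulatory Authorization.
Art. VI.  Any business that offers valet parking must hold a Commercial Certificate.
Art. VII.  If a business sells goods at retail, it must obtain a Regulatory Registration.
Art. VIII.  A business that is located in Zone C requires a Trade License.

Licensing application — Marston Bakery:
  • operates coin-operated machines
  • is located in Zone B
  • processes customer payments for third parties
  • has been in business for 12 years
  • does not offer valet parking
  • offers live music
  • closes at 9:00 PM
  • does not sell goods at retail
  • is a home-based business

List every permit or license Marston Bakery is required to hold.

Art. I. is a home-based business (not: is a mobile business with no fixed premises) → Mobile Vendor Authorization not required.
Art. II. years in business 12 ≤ 19; closes 9:00 PM, at/before 10:00 PM; processes customer payments for third parties → General Business Authorization not required.
Art. III. does not offer valet parking → Commercial License not required.
Art. IV. is a home-based business (not: is a mobile business with no fixed premises); is located in Zone B; processes customer payments for third parties → General Business Certificate not required.
Art. V. years in business 12 < 22 → Regulatory Authorization not required.
Art. VI. does not offer valet parking → Commercial Certificate not required.
Art. VII. does not sell goods at retail → Regulatory Registration not required.
Art. VIII. is located in Zone B (not: is located in Zone C) → Trade License not required.

None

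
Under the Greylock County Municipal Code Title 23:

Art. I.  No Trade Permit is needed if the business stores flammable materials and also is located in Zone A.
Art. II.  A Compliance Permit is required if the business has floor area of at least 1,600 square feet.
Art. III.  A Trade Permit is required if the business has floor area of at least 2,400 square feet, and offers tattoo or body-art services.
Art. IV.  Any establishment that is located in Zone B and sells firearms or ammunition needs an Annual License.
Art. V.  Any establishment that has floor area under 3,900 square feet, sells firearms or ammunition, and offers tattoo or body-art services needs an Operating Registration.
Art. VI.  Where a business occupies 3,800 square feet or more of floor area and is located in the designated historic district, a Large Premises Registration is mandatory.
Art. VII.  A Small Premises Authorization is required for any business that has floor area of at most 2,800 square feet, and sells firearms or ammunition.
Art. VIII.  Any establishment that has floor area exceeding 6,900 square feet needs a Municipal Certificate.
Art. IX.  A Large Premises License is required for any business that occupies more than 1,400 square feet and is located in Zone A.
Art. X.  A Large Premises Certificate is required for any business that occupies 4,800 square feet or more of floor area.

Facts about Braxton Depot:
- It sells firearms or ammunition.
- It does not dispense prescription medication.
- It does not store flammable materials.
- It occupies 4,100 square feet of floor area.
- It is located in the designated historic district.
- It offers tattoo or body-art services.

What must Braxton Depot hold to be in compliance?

Compliance Permit, Large Premises Registration, Trade Permit

Art. I. does not store flammable materials; is located in the designated historic district (not: is located in Zone A) → Trade Permit exemption does not apply.
Art. II. floor area 4,100 square feet ≥ 1,600 square feet → Compliance Permit required.
Art. III. floor area 4,100 square feet ≥ 2,400 square feet; offers tattoo or body-art services → Trade Permit required.
Art. IV. is located in the designated historic district (not: is located in Zone B); sells firearms or ammunition → Annual License not required.
Art. V. floor area 4,100 square feet ≥ 3,900 square feet; sells firearms or ammunition; offers tattoo or body-art services → Operating Registration not required.
Art. VI. floor area 4,100 square feet ≥ 3,800 square feet; is located in the designated historic district → Large Premises Registration required.
Art. VII. floor area 4,100 square feet > 2,800 square feet; sells firearms or ammunition → Small Premises Authorization not required.
Art. VIII. floor area 4,100 square feet ≤ 6,900 square feet → Municipal Certificate not required.
Art. IX. floor area 4,100 square feet > 1,400 square feet; is located in the designated historic district (not: is located in Zone A) → Large Premises License not required.
Art. X. floor area 4,100 square feet < 4,800 square feet → Large Premises Certificate not required.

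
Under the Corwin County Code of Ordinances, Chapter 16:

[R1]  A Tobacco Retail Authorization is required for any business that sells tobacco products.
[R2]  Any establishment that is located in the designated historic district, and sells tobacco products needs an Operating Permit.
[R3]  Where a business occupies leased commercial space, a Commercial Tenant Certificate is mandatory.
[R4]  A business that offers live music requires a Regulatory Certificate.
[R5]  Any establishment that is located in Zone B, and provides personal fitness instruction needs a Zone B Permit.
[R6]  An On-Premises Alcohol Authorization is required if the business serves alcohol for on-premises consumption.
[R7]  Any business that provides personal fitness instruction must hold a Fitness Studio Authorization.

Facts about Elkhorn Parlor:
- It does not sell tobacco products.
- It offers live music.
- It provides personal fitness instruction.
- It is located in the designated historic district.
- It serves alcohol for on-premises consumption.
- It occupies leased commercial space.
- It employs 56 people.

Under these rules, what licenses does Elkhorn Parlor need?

[R1] does not sell tobacco products → Tobacco Retail Authorization not required.
[R2] is located in the designated historic district; does not sell tobacco products → Operating Permit not required.
[R3] occupies leased commercial space → Commercial Tenant Certificate required.
[R4] offers live music → Regulatory Certificate required.
[R5] is located in the designated historic district (not: is located in Zone B); provides personal fitness instruction → Zone B Permit not required.
[R6] serves alcohol for on-premises consumption → On-Premises Alcohol Authorization required.
[R7] provides personal fitness instruction → Fitness Studio Authorization required.

Commercial Tenant Certificate, Fitness Studio Authorization, On-Premises Alcohol Authorization, Regulatory Certificate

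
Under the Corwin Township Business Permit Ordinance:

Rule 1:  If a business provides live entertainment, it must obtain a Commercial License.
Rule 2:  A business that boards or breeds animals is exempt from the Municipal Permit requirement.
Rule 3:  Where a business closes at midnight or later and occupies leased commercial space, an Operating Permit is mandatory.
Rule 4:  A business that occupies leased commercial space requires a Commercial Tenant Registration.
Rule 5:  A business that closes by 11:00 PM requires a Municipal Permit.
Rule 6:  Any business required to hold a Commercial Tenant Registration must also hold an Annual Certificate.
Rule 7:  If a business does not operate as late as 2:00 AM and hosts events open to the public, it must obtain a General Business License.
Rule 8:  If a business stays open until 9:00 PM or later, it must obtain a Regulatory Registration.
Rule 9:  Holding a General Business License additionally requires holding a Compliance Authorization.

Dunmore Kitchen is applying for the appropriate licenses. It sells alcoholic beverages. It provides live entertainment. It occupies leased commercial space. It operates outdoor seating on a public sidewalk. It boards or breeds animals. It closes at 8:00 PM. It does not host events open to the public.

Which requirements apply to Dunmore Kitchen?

Rule 1: provides live entertainment → Commercial License required.
Rule 2: boards or breeds animals → exempt from Municipal Permit.
Rule 3: closes 8:00 PM, at/before midnight; occupies leased commercial space → Operating Permit not required.
Rule 4: occupies leased commercial space → Commercial Tenant Registration required.
Rule 5: closes 8:00 PM, at/before 11:00 PM → Municipal Permit required.
Rule 6: Commercial Tenant Registration is required → Annual Certificate also required.
Rule 7: closes 8:00 PM, at/before 2:00 AM; does not host events open to the public → General Business License not required.
Rule 8: closes 8:00 PM, at/before 9:00 PM → Regulatory Registration not required.
Rule 9: General Business License is not required → no effect.

Annual Certificate, Commercial License, Commercial Tenant Registration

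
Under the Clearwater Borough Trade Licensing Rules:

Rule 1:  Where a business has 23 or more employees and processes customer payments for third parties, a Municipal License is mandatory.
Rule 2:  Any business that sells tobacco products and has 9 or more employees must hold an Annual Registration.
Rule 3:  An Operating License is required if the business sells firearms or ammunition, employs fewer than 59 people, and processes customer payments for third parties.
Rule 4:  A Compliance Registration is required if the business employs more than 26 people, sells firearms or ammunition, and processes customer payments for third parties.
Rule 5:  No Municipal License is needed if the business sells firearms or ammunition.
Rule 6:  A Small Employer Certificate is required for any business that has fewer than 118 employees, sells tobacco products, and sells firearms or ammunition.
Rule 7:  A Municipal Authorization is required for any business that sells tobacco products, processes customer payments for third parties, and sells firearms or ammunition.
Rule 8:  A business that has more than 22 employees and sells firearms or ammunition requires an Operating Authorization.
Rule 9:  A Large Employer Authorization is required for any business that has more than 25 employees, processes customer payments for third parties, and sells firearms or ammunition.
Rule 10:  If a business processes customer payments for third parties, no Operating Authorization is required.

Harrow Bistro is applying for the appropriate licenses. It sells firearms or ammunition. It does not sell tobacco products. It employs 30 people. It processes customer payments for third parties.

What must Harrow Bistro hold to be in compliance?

Compliance Registration, Large Employer Authorization, Operating License

Rule 1: employees 30 ≥ 23; processes customer payments for third parties → Municipal License required.
Rule 2: does not sell tobacco products; employees 30 ≥ 9 → Annual Registration not required.
Rule 3: sells firearms or ammunition; employees 30 < 59; processes customer payments for third parties → Operating License required.
Rule 4: employees 30 > 26; sells firearms or ammunition; processes customer payments for third parties → Compliance Registration required.
Rule 5: sells firearms or ammunition → exempt from Municipal License.
Rule 6: employees 30 < 118; does not sell tobacco products; sells firearms or ammunition → Small Employer Certificate not required.
Rule 7: does not sell tobacco products; processes customer payments for third parties; sells firearms or ammunition → Municipal Authorization not required.
Rule 8: employees 30 > 22; sells firearms or ammunition → Operating Authorization required.
Rule 9: employees 30 > 25; processes customer payments for third parties; sells firearms or ammunition → Large Employer Authorization required.
Rule 10: processes customer payments for third parties → exempt from Operating Authorization.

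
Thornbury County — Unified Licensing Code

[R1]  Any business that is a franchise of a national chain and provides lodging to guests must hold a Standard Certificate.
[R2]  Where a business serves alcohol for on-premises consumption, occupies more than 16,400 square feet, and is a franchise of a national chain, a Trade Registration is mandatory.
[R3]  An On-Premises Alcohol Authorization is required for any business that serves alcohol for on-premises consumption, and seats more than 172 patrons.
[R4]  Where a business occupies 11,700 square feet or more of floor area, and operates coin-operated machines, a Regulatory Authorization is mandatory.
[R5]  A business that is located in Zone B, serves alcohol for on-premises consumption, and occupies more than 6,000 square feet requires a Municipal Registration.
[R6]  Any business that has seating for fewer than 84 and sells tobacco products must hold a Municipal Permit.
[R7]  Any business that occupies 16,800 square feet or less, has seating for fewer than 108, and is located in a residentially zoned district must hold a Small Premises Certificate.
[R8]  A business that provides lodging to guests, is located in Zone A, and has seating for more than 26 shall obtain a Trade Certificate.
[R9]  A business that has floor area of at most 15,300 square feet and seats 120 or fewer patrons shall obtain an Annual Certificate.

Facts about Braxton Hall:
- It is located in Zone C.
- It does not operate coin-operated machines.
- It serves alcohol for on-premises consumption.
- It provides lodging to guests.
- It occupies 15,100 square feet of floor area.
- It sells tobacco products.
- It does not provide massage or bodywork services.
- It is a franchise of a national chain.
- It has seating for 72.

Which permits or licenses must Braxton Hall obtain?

[R1] is a franchise of a national chain; provides lodging to guests → Standard Certificate required.
[R2] serves alcohol for on-premises consumption; floor area 15,100 square feet ≤ 16,400 square feet; is a franchise of a national chain → Trade Registration not required.
[R3] serves alcohol for on-premises consumption; seating 72 ≤ 172 → On-Premises Alcohol Authorization not required.
[R4] floor area 15,100 square feet ≥ 11,700 square feet; does not operate coin-operated machines → Regulatory Authorization not required.
[R5] is located in Zone C (not: is located in Zone B); serves alcohol for on-premises consumption; floor area 15,100 square feet > 6,000 square feet → Municipal Registration not required.
[R6] seating 72 < 84; sells tobacco products → Municipal Permit required.
[R7] floor area 15,100 square feet ≤ 16,800 square feet; seating 72 < 108; is located in Zone C (not: is located in a residentially zoned district) → Small Premises Certificate not required.
[R8] provides lodging to guests; is located in Zone C (not: is located in Zone A); seating 72 > 26 → Trade Certificate not required.
[R9] floor area 15,100 square feet ≤ 15,300 square feet; seating 72 ≤ 120 → Annual Certificate required.

Annual Certificate, Municipal Permit, Standard Certificate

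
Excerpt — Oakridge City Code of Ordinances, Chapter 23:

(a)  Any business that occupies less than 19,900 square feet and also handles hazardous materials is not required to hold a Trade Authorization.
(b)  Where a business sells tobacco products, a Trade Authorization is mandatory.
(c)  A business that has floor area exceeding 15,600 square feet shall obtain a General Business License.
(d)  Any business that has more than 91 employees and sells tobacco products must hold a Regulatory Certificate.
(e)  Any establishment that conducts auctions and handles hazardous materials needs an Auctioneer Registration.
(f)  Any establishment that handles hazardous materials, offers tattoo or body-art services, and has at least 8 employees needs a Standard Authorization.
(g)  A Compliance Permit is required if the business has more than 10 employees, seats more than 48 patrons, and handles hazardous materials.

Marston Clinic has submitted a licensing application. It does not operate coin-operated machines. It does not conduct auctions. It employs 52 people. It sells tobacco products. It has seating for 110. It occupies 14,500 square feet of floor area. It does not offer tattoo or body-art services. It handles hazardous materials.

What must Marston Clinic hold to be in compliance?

Compliance Permit

(a) floor area 14,500 square feet < 19,900 square feet; handles hazardous materials → exempt from Trade Authorization.
(b) sells tobacco products → Trade Authorization required.
(c) floor area 14,500 square feet ≤ 15,600 square feet → General Business License not required.
(d) employees 52 ≤ 91; sells tobacco products → Regulatory Certificate not required.
(e) does not conduct auctions; handles hazardous materials → Auctioneer Registration not required.
(f) handles hazardous materials; does not offer tattoo or body-art services; employees 52 ≥ 8 → Standard Authorization not required.
(g) employees 52 > 10; seating 110 > 48; handles hazardous materials → Compliance Permit required.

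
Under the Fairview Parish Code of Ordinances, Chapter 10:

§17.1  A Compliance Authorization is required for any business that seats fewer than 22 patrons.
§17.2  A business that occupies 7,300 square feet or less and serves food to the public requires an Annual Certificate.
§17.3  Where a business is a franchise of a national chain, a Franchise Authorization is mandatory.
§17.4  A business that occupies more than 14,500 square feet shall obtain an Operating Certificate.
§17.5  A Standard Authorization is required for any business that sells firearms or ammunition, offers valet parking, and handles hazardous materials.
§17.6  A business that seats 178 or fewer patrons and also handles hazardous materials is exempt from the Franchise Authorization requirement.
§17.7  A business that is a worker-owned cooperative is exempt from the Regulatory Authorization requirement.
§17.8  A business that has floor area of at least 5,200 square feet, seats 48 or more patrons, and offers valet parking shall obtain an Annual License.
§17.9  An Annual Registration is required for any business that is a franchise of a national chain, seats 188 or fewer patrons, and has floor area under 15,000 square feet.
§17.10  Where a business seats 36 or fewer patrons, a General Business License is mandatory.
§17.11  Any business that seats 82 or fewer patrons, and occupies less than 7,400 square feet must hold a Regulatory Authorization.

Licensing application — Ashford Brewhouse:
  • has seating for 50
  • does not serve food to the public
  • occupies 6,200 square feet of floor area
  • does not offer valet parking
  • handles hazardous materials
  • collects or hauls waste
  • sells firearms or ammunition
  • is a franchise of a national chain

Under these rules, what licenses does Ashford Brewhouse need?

Annual Registration, Regulatory Authorization

§17.1 seating 50 ≥ 22 → Compliance Authorization not required.
§17.2 floor area 6,200 square feet ≤ 7,300 square feet; does not serve food to the public → Annual Certificate not required.
§17.3 is a franchise of a national chain → Franchise Authorization required.
§17.4 floor area 6,200 square feet ≤ 14,500 square feet → Operating Certificate not required.
§17.5 sells firearms or ammunition; does not offer valet parking; handles hazardous materials → Standard Authorization not required.
§17.6 seating 50 ≤ 178; handles hazardous materials → exempt from Franchise Authorization.
§17.7 is a franchise of a national chain (not: is a worker-owned cooperative) → Regulatory Authorization exemption does not apply.
§17.8 floor area 6,200 square feet ≥ 5,200 square feet; seating 50 ≥ 48; does not offer valet parking → Annual License not required.
§17.9 is a franchise of a national chain; seating 50 ≤ 188; floor area 6,200 square feet < 15,000 square feet → Annual Registration required.
§17.10 seating 50 > 36 → General Business License not required.
§17.11 seating 50 ≤ 82; floor area 6,200 square feet < 7,400 square feet → Regulatory Authorization required.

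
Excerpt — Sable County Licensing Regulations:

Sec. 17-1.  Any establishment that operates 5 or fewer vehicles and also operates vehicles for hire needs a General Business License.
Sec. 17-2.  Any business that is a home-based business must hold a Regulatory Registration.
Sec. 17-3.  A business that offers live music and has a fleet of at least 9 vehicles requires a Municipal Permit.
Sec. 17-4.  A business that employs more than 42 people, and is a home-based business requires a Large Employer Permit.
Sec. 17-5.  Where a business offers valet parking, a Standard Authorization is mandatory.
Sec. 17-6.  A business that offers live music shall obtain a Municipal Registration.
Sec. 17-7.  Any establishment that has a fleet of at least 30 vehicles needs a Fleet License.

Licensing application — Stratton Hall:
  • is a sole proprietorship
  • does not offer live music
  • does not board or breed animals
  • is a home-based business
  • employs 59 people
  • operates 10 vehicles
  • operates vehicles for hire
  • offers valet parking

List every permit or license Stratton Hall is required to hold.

Sec. 17-1. vehicles 10 > 5; operates vehicles for hire → General Business License not required.
Sec. 17-2. is a home-based business → Regulatory Registration required.
Sec. 17-3. does not offer live music; vehicles 10 ≥ 9 → Municipal Permit not required.
Sec. 17-4. employees 59 > 42; is a home-based business → Large Employer Permit required.
Sec. 17-5. offers valet parking → Standard Authorization required.
Sec. 17-6. does not offer live music → Municipal Registration not required.
Sec. 17-7. vehicles 10 < 30 → Fleet License not required.

Large Employer Permit, Regulatory Registration, Standard Authorization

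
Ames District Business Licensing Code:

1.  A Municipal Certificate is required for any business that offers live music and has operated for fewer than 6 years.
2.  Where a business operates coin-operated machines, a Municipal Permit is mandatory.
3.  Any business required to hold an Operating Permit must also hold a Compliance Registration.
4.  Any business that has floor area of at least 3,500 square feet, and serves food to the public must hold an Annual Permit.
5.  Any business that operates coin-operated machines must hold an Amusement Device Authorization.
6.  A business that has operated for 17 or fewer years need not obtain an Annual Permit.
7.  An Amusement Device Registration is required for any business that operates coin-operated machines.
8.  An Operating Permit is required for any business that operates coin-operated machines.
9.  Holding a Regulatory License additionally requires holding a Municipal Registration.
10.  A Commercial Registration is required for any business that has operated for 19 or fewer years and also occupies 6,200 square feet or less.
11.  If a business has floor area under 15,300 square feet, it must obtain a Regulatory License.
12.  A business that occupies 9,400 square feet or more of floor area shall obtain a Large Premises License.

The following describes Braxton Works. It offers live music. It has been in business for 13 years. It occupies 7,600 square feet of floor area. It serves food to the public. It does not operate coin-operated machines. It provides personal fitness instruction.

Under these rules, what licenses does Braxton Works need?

Municipal Registration, Regulatory License

1. offers live music; years in business 13 ≥ 6 → Municipal Certificate not required.
2. does not operate coin-operated machines → Municipal Permit not required.
3. Operating Permit is not required → no effect.
4. floor area 7,600 square feet ≥ 3,500 square feet; serves food to the public → Annual Permit required.
5. does not operate coin-operated machines → Amusement Device Authorization not required.
6. years in business 13 ≤ 17 → exempt from Annual Permit.
7. does not operate coin-operated machines → Amusement Device Registration not required.
8. does not operate coin-operated machines → Operating Permit not required.
9. Regulatory License is required → Municipal Registration also required.
10. years in business 13 ≤ 19; floor area 7,600 square feet > 6,200 square feet → Commercial Registration not required.
11. floor area 7,600 square feet < 15,300 square feet → Regulatory License required.
12. floor area 7,600 square feet < 9,400 square feet → Large Premises License not required.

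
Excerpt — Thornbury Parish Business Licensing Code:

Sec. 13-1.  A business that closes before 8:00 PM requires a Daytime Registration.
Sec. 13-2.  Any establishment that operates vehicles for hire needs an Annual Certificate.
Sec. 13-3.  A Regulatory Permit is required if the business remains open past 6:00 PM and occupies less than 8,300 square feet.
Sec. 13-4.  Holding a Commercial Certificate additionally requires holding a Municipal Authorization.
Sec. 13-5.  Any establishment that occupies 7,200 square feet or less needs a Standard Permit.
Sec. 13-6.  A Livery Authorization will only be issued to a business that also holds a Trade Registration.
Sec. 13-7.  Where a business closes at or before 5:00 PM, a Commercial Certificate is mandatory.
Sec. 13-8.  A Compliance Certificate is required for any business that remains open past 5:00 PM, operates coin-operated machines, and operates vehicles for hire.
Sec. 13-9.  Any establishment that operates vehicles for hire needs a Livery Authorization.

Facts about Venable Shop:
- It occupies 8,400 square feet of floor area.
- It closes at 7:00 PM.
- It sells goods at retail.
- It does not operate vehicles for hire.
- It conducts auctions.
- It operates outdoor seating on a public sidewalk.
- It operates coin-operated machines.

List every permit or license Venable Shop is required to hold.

Sec. 13-1. closes 7:00 PM, at/before 8:00 PM → Daytime Registration required.
Sec. 13-2. does not operate vehicles for hire → Annual Certificate not required.
Sec. 13-3. closes 7:00 PM, after 6:00 PM; floor area 8,400 square feet ≥ 8,300 square feet → Regulatory Permit not required.
Sec. 13-4. Commercial Certificate is not required → no effect.
Sec. 13-5. floor area 8,400 square feet > 7,200 square feet → Standard Permit not required.
Sec. 13-6. Livery Authorization is not required → no effect.
Sec. 13-7. closes 7:00 PM, after 5:00 PM → Commercial Certificate not required.
Sec. 13-8. closes 7:00 PM, after 5:00 PM; operates coin-operated machines; does not operate vehicles for hire → Compliance Certificate not required.
Sec. 13-9. does not operate vehicles for hire → Livery Authorization not required.

Daytime Registration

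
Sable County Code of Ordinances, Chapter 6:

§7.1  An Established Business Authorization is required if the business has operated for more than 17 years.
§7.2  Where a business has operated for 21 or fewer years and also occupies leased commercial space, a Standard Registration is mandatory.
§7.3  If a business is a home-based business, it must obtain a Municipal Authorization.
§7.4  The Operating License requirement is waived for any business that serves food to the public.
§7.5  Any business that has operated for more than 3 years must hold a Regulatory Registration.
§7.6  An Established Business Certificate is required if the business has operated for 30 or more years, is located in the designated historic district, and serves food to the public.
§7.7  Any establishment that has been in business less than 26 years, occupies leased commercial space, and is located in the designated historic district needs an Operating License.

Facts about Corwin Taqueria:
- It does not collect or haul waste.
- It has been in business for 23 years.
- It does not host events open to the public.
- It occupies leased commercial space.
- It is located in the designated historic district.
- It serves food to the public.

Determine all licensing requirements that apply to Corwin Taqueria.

§7.1 years in business 23 > 17 → Established Business Authorization required.
§7.2 years in business 23 > 21; occupies leased commercial space → Standard Registration not required.
§7.3 occupies leased commercial space (not: is a home-based business) → Municipal Authorization not required.
§7.4 serves food to the public → exempt from Operating License.
§7.5 years in business 23 > 3 → Regulatory Registration required.
§7.6 years in business 23 < 30; is located in the designated historic district; serves food to the public → Established Business Certificate not required.
§7.7 years in business 23 < 26; occupies leased commercial space; is located in the designated historic district → Operating License required.

Established Business Authorization, Regulatory Registration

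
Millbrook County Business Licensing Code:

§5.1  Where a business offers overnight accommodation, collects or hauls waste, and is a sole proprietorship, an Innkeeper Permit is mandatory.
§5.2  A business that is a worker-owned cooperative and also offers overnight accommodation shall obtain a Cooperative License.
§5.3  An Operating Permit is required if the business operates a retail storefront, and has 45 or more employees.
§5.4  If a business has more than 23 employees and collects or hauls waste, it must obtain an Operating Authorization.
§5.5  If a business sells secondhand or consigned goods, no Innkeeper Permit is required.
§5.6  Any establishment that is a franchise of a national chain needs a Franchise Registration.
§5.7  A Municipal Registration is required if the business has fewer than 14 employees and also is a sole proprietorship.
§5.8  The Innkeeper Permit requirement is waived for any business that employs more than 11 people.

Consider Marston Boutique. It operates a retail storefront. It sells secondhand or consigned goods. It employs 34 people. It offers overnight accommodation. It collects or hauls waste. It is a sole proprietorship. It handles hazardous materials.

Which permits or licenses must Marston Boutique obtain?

Operating Authorization

§5.1 offers overnight accommodation; collects or hauls waste; is a sole proprietorship → Innkeeper Permit required.
§5.2 is a sole proprietorship (not: is a worker-owned cooperative); offers overnight accommodation → Cooperative License not required.
§5.3 operates a retail storefront; employees 34 < 45 → Operating Permit not required.
§5.4 employees 34 > 23; collects or hauls waste → Operating Authorization required.
§5.5 sells secondhand or consigned goods → exempt from Innkeeper Permit.
§5.6 is a sole proprietorship (not: is a franchise of a national chain) → Franchise Registration not required.
§5.7 employees 34 ≥ 14; is a sole proprietorship → Municipal Registration not required.
§5.8 employees 34 > 11 → exempt from Innkeeper Permit.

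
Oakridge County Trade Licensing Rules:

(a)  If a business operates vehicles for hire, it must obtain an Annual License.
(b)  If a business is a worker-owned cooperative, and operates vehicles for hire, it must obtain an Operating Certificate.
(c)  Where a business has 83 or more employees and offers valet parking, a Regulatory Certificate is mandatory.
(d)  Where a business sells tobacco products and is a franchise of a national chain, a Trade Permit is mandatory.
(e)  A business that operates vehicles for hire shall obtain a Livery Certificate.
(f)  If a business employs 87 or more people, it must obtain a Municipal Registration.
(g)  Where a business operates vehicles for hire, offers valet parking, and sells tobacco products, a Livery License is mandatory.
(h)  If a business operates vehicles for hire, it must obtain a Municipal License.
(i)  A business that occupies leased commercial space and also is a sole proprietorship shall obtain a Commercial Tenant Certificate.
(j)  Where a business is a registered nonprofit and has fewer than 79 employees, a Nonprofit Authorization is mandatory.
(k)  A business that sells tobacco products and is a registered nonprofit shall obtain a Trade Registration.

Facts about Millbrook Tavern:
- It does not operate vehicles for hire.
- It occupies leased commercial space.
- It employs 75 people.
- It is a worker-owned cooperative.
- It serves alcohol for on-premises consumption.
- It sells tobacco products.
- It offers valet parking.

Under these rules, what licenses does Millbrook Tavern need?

None

(a) does not operate vehicles for hire → Annual License not required.
(b) is a worker-owned cooperative; does not operate vehicles for hire → Operating Certificate not required.
(c) employees 75 < 83; offers valet parking → Regulatory Certificate not required.
(d) sells tobacco products; is a worker-owned cooperative (not: is a franchise of a national chain) → Trade Permit not required.
(e) does not operate vehicles for hire → Livery Certificate not required.
(f) employees 75 < 87 → Municipal Registration not required.
(g) does not operate vehicles for hire; offers valet parking; sells tobacco products → Livery License not required.
(h) does not operate vehicles for hire → Municipal License not required.
(i) occupies leased commercial space; is a worker-owned cooperative (not: is a sole proprietorship) → Commercial Tenant Certificate not required.
(j) is a worker-owned cooperative (not: is a registered nonprofit); employees 75 < 79 → Nonprofit Authorization not required.
(k) sells tobacco products; is a worker-owned cooperative (not: is a registered nonprofit) → Trade Registration not required.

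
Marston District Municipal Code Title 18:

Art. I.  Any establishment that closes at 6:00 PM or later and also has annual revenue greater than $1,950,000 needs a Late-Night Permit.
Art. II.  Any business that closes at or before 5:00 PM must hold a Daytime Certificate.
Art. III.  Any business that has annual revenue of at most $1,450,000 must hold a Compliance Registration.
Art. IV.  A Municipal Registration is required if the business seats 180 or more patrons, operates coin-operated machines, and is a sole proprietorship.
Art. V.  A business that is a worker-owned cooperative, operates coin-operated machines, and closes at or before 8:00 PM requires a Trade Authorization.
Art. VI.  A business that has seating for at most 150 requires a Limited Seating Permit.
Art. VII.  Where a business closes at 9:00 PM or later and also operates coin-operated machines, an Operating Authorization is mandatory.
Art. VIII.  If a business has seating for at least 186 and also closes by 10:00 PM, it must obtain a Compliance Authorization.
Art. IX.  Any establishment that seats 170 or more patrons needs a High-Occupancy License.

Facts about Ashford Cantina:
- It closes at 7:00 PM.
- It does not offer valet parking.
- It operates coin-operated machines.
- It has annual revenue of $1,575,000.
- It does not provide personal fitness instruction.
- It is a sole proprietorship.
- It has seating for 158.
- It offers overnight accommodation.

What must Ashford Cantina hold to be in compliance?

None

Art. I. closes 7:00 PM, after 6:00 PM; revenue $1,575,000 ≤ $1,950,000 → Late-Night Permit not required.
Art. II. closes 7:00 PM, after 5:00 PM → Daytime Certificate not required.
Art. III. revenue $1,575,000 > $1,450,000 → Compliance Registration not required.
Art. IV. seating 158 < 180; operates coin-operated machines; is a sole proprietorship → Municipal Registration not required.
Art. V. is a sole proprietorship (not: is a worker-owned cooperative); operates coin-operated machines; closes 7:00 PM, at/before 8:00 PM → Trade Authorization not required.
Art. VI. seating 158 > 150 → Limited Seating Permit not required.
Art. VII. closes 7:00 PM, at/before 9:00 PM; operates coin-operated machines → Operating Authorization not required.
Art. VIII. seating 158 < 186; closes 7:00 PM, at/before 10:00 PM → Compliance Authorization not required.
Art. IX. seating 158 < 170 → High-Occupancy License not required.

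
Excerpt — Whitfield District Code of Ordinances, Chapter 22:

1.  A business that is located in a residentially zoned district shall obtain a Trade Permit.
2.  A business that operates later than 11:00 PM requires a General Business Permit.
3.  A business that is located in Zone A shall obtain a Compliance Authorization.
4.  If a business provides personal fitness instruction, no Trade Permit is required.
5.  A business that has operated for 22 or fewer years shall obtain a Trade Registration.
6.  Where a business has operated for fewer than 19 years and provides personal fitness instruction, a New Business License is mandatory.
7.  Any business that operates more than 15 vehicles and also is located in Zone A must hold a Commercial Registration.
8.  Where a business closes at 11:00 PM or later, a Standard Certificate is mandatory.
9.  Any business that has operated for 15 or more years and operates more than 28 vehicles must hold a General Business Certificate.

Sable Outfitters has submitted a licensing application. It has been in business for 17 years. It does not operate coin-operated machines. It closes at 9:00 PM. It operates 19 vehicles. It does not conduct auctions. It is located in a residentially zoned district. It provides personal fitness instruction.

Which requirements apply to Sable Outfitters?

1. is located in a residentially zoned district → Trade Permit required.
2. closes 9:00 PM, at/before 11:00 PM → General Business Permit not required.
3. is located in a residentially zoned district (not: is located in Zone A) → Compliance Authorization not required.
4. provides personal fitness instruction → exempt from Trade Permit.
5. years in business 17 ≤ 22 → Trade Registration required.
6. years in business 17 < 19; provides personal fitness instruction → New Business License required.
7. vehicles 19 > 15; is located in a residentially zoned district (not: is located in Zone A) → Commercial Registration not required.
8. closes 9:00 PM, at/before 11:00 PM → Standard Certificate not required.
9. years in business 17 ≥ 15; vehicles 19 ≤ 28 → General Business Certificate not required.

New Business License, Trade Registration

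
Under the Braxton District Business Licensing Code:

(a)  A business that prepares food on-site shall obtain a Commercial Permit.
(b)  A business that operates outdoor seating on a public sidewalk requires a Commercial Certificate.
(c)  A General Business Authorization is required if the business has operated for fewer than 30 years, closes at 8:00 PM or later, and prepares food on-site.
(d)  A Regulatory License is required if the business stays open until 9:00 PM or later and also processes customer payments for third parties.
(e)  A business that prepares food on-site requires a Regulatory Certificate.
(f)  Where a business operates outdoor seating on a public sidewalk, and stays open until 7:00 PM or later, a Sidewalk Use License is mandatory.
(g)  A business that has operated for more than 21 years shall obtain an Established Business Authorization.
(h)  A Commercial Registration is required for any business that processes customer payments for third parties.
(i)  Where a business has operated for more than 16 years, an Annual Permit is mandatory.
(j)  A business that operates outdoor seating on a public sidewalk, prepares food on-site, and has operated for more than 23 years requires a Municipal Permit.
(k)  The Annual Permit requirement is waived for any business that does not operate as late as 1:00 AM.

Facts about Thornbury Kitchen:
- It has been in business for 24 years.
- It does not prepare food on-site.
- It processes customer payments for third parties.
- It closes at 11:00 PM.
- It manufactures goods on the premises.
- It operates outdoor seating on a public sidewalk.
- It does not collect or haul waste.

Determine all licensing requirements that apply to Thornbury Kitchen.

(a) does not prepare food on-site → Commercial Permit not required.
(b) operates outdoor seating on a public sidewalk → Commercial Certificate required.
(c) years in business 24 < 30; closes 11:00 PM, after 8:00 PM; does not prepare food on-site → General Business Authorization not required.
(d) closes 11:00 PM, after 9:00 PM; processes customer payments for third parties → Regulatory License required.
(e) does not prepare food on-site → Regulatory Certificate not required.
(f) operates outdoor seating on a public sidewalk; closes 11:00 PM, after 7:00 PM → Sidewalk Use License required.
(g) years in business 24 > 21 → Established Business Authorization required.
(h) processes customer payments for third parties → Commercial Registration required.
(i) years in business 24 > 16 → Annual Permit required.
(j) operates outdoor seating on a public sidewalk; does not prepare food on-site; years in business 24 > 23 → Municipal Permit not required.
(k) closes 11:00 PM, at/before 1:00 AM → exempt from Annual Permit.

Commercial Certificate, Commercial Registration, Established Business Authorization, Regulatory License, Sidewalk Use License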